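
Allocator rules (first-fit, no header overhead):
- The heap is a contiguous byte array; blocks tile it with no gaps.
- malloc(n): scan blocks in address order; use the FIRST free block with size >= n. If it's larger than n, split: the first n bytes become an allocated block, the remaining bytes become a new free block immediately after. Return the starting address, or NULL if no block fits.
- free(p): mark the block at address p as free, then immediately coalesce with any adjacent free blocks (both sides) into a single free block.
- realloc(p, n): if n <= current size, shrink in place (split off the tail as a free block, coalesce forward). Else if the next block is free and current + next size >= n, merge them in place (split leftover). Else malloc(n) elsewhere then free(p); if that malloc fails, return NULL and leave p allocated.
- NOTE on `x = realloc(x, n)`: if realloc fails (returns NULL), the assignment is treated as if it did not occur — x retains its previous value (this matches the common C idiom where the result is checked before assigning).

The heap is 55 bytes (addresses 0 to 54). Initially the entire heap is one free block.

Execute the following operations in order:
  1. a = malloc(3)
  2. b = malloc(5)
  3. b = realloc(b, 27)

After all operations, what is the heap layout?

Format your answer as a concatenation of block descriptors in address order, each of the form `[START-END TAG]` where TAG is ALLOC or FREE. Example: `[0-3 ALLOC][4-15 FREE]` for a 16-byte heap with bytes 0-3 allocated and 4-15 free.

Answer: [0-2 ALLOC][3-29 ALLOC][30-54 FREE]

Derivation:
Op 1: a = malloc(3) -> a = 0; heap: [0-2 ALLOC][3-54 FREE]
Op 2: b = malloc(5) -> b = 3; heap: [0-2 ALLOC][3-7 ALLOC][8-54 FREE]
Op 3: b = realloc(b, 27) -> b = 3; heap: [0-2 ALLOC][3-29 ALLOC][30-54 FREE]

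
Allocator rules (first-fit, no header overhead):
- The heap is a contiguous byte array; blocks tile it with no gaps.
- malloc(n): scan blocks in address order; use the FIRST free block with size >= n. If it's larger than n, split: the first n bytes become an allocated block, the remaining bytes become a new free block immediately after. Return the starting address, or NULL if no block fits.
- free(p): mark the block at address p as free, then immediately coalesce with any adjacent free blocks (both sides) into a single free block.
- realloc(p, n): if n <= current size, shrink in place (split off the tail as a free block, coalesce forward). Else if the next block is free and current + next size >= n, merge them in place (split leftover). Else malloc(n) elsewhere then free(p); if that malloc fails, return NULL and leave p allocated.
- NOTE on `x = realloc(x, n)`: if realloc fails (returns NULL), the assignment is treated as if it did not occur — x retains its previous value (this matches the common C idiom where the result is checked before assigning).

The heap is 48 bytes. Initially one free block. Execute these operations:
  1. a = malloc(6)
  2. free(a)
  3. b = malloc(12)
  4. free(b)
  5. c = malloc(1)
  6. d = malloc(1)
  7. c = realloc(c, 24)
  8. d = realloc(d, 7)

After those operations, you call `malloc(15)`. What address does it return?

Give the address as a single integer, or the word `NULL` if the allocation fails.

Answer: 33

Derivation:
Op 1: a = malloc(6) -> a = 0; heap: [0-5 ALLOC][6-47 FREE]
Op 2: free(a) -> (freed a); heap: [0-47 FREE]
Op 3: b = malloc(12) -> b = 0; heap: [0-11 ALLOC][12-47 FREE]
Op 4: free(b) -> (freed b); heap: [0-47 FREE]
Op 5: c = malloc(1) -> c = 0; heap: [0-0 ALLOC][1-47 FREE]
Op 6: d = malloc(1) -> d = 1; heap: [0-0 ALLOC][1-1 ALLOC][2-47 FREE]
Op 7: c = realloc(c, 24) -> c = 2; heap: [0-0 FREE][1-1 ALLOC][2-25 ALLOC][26-47 FREE]
Op 8: d = realloc(d, 7) -> d = 26; heap: [0-1 FREE][2-25 ALLOC][26-32 ALLOC][33-47 FREE]
malloc(15): first-fit scan over [0-1 FREE][2-25 ALLOC][26-32 ALLOC][33-47 FREE] -> 33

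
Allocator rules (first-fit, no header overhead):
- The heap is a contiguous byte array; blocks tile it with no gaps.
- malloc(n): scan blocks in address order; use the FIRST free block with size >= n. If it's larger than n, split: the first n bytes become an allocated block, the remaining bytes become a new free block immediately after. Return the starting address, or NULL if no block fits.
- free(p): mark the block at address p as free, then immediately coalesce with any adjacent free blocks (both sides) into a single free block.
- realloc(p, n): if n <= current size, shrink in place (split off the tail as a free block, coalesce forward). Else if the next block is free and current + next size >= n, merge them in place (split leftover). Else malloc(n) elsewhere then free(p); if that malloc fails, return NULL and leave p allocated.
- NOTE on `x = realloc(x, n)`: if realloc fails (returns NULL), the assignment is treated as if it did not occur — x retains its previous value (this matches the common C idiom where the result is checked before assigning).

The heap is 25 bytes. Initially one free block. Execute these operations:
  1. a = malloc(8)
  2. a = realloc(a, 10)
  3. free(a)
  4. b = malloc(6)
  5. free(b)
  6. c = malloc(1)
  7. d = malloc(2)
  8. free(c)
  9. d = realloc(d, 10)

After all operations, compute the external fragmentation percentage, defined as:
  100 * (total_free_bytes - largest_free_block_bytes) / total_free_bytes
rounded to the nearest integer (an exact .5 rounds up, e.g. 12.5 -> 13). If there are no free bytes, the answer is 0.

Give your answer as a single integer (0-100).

Answer: 7

Derivation:
Op 1: a = malloc(8) -> a = 0; heap: [0-7 ALLOC][8-24 FREE]
Op 2: a = realloc(a, 10) -> a = 0; heap: [0-9 ALLOC][10-24 FREE]
Op 3: free(a) -> (freed a); heap: [0-24 FREE]
Op 4: b = malloc(6) -> b = 0; heap: [0-5 ALLOC][6-24 FREE]
Op 5: free(b) -> (freed b); heap: [0-24 FREE]
Op 6: c = malloc(1) -> c = 0; heap: [0-0 ALLOC][1-24 FREE]
Op 7: d = malloc(2) -> d = 1; heap: [0-0 ALLOC][1-2 ALLOC][3-24 FREE]
Op 8: free(c) -> (freed c); heap: [0-0 FREE][1-2 ALLOC][3-24 FREE]
Op 9: d = realloc(d, 10) -> d = 1; heap: [0-0 FREE][1-10 ALLOC][11-24 FREE]
Free blocks: [1 14] total_free=15 largest=14 -> 100*(15-14)/15 = 100/15 ≈ 6.667 -> rounds to 7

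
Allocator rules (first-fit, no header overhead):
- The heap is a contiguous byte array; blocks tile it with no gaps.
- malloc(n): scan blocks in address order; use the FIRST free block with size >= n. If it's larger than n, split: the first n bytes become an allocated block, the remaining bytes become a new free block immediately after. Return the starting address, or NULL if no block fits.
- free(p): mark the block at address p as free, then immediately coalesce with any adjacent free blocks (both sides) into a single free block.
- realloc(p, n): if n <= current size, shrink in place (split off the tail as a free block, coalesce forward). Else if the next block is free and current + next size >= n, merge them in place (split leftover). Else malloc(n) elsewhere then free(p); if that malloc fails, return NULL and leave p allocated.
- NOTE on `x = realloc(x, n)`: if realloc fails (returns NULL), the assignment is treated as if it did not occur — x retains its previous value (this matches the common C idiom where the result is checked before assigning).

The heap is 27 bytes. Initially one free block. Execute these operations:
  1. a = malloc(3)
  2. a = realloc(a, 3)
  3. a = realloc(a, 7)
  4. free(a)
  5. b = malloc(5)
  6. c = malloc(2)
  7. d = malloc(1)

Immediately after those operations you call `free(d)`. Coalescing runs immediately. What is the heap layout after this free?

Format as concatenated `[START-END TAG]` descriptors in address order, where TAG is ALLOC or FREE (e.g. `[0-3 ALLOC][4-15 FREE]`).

Op 1: a = malloc(3) -> a = 0; heap: [0-2 ALLOC][3-26 FREE]
Op 2: a = realloc(a, 3) -> a = 0; heap: [0-2 ALLOC][3-26 FREE]
Op 3: a = realloc(a, 7) -> a = 0; heap: [0-6 ALLOC][7-26 FREE]
Op 4: free(a) -> (freed a); heap: [0-26 FREE]
Op 5: b = malloc(5) -> b = 0; heap: [0-4 ALLOC][5-26 FREE]
Op 6: c = malloc(2) -> c = 5; heap: [0-4 ALLOC][5-6 ALLOC][7-26 FREE]
Op 7: d = malloc(1) -> d = 7; heap: [0-4 ALLOC][5-6 ALLOC][7-7 ALLOC][8-26 FREE]
free(d): d = 7 -> block [7-7 ALLOC]; mark free, coalesce with adjacent free neighbors -> [0-4 ALLOC][5-6 ALLOC][7-26 FREE]

Answer: [0-4 ALLOC][5-6 ALLOC][7-26 FREE]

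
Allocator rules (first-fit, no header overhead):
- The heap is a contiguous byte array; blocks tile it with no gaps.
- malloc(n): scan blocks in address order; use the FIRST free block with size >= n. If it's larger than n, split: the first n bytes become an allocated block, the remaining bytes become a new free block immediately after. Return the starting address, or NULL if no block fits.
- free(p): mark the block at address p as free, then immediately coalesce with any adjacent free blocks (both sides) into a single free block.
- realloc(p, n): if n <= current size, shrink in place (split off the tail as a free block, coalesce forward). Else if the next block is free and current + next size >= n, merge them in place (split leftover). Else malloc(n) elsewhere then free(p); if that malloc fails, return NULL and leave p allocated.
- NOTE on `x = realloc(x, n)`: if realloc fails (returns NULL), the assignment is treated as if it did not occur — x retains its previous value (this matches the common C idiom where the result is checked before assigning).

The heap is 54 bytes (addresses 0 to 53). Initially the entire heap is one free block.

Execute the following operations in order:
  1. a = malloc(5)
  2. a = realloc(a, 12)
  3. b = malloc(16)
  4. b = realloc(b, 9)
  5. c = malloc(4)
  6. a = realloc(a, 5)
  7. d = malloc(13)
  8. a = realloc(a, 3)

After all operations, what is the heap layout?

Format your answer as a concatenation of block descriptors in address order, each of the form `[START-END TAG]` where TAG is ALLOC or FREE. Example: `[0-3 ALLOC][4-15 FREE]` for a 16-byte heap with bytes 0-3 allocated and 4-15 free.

Answer: [0-2 ALLOC][3-11 FREE][12-20 ALLOC][21-24 ALLOC][25-37 ALLOC][38-53 FREE]

Derivation:
Op 1: a = malloc(5) -> a = 0; heap: [0-4 ALLOC][5-53 FREE]
Op 2: a = realloc(a, 12) -> a = 0; heap: [0-11 ALLOC][12-53 FREE]
Op 3: b = malloc(16) -> b = 12; heap: [0-11 ALLOC][12-27 ALLOC][28-53 FREE]
Op 4: b = realloc(b, 9) -> b = 12; heap: [0-11 ALLOC][12-20 ALLOC][21-53 FREE]
Op 5: c = malloc(4) -> c = 21; heap: [0-11 ALLOC][12-20 ALLOC][21-24 ALLOC][25-53 FREE]
Op 6: a = realloc(a, 5) -> a = 0; heap: [0-4 ALLOC][5-11 FREE][12-20 ALLOC][21-24 ALLOC][25-53 FREE]
Op 7: d = malloc(13) -> d = 25; heap: [0-4 ALLOC][5-11 FREE][12-20 ALLOC][21-24 ALLOC][25-37 ALLOC][38-53 FREE]
Op 8: a = realloc(a, 3) -> a = 0; heap: [0-2 ALLOC][3-11 FREE][12-20 ALLOC][21-24 ALLOC][25-37 ALLOC][38-53 FREE]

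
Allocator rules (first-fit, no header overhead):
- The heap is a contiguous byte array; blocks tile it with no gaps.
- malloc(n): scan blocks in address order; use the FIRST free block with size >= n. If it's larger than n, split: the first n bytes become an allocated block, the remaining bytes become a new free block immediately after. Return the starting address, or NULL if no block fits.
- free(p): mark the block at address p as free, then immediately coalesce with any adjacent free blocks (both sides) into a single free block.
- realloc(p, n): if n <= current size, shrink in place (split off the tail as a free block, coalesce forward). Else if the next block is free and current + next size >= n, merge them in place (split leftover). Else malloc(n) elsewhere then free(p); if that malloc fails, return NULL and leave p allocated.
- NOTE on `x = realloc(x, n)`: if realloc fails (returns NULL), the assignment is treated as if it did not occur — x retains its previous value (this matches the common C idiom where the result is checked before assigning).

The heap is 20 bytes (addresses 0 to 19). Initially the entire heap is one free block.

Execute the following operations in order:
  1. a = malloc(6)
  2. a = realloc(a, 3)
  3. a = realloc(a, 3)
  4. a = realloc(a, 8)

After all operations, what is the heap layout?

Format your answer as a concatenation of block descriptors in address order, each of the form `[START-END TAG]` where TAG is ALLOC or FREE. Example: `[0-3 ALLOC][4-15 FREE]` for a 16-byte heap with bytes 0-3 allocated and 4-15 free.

Answer: [0-7 ALLOC][8-19 FREE]

Derivation:
Op 1: a = malloc(6) -> a = 0; heap: [0-5 ALLOC][6-19 FREE]
Op 2: a = realloc(a, 3) -> a = 0; heap: [0-2 ALLOC][3-19 FREE]
Op 3: a = realloc(a, 3) -> a = 0; heap: [0-2 ALLOC][3-19 FREE]
Op 4: a = realloc(a, 8) -> a = 0; heap: [0-7 ALLOC][8-19 FREE]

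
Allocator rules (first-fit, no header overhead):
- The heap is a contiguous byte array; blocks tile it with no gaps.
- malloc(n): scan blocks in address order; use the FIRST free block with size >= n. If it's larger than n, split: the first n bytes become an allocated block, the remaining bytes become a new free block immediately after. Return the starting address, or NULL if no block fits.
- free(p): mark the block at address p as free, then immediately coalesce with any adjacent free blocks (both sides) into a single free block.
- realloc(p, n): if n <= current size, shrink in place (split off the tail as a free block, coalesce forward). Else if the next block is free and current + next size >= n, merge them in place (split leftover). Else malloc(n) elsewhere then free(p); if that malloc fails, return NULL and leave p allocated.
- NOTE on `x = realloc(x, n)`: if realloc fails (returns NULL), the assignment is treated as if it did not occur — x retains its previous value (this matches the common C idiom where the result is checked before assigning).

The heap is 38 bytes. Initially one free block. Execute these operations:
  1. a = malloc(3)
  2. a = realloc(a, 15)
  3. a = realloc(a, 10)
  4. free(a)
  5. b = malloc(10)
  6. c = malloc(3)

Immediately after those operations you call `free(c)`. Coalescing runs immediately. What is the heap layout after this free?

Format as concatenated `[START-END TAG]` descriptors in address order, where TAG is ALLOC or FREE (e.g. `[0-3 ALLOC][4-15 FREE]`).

Answer: [0-9 ALLOC][10-37 FREE]

Derivation:
Op 1: a = malloc(3) -> a = 0; heap: [0-2 ALLOC][3-37 FREE]
Op 2: a = realloc(a, 15) -> a = 0; heap: [0-14 ALLOC][15-37 FREE]
Op 3: a = realloc(a, 10) -> a = 0; heap: [0-9 ALLOC][10-37 FREE]
Op 4: free(a) -> (freed a); heap: [0-37 FREE]
Op 5: b = malloc(10) -> b = 0; heap: [0-9 ALLOC][10-37 FREE]
Op 6: c = malloc(3) -> c = 10; heap: [0-9 ALLOC][10-12 ALLOC][13-37 FREE]
free(c): c = 10 -> block [10-12 ALLOC]; mark free, coalesce with adjacent free neighbors -> [0-9 ALLOC][10-37 FREE]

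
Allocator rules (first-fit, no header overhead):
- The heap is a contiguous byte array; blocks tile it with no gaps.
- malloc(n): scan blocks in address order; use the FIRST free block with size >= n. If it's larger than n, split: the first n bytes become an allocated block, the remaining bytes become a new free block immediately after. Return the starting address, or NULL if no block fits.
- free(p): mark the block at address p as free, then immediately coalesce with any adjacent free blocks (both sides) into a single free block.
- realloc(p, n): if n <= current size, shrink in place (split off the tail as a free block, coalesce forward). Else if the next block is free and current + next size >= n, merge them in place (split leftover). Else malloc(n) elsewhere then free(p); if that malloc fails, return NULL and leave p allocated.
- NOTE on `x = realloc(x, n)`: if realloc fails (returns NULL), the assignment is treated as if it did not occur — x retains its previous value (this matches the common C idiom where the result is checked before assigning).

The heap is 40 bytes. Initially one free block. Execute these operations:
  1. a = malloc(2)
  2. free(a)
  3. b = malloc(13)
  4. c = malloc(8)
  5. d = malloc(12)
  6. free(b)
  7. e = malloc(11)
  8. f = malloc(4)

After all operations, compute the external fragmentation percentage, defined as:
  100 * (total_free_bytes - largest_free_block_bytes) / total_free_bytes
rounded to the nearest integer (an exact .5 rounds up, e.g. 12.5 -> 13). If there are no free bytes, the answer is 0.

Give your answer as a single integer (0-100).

Op 1: a = malloc(2) -> a = 0; heap: [0-1 ALLOC][2-39 FREE]
Op 2: free(a) -> (freed a); heap: [0-39 FREE]
Op 3: b = malloc(13) -> b = 0; heap: [0-12 ALLOC][13-39 FREE]
Op 4: c = malloc(8) -> c = 13; heap: [0-12 ALLOC][13-20 ALLOC][21-39 FREE]
Op 5: d = malloc(12) -> d = 21; heap: [0-12 ALLOC][13-20 ALLOC][21-32 ALLOC][33-39 FREE]
Op 6: free(b) -> (freed b); heap: [0-12 FREE][13-20 ALLOC][21-32 ALLOC][33-39 FREE]
Op 7: e = malloc(11) -> e = 0; heap: [0-10 ALLOC][11-12 FREE][13-20 ALLOC][21-32 ALLOC][33-39 FREE]
Op 8: f = malloc(4) -> f = 33; heap: [0-10 ALLOC][11-12 FREE][13-20 ALLOC][21-32 ALLOC][33-36 ALLOC][37-39 FREE]
Free blocks: [2 3] total_free=5 largest=3 -> 100*(5-3)/5 = 200/5 = 40

Answer: 40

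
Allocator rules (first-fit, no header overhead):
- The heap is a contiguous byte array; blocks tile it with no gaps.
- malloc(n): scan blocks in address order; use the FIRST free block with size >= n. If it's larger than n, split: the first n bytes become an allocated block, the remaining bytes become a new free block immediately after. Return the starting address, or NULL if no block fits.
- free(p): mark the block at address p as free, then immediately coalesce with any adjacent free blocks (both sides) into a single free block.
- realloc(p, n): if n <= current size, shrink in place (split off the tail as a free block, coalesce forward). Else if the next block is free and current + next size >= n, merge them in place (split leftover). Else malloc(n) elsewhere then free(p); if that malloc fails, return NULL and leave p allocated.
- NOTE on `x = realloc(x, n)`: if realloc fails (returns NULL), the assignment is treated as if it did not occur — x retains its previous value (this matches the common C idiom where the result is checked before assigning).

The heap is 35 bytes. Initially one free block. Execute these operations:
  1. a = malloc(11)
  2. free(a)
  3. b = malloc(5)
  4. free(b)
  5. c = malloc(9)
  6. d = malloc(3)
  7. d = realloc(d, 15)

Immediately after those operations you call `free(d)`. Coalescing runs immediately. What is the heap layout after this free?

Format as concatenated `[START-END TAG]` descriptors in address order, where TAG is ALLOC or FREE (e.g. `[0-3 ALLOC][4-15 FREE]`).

Answer: [0-8 ALLOC][9-34 FREE]

Derivation:
Op 1: a = malloc(11) -> a = 0; heap: [0-10 ALLOC][11-34 FREE]
Op 2: free(a) -> (freed a); heap: [0-34 FREE]
Op 3: b = malloc(5) -> b = 0; heap: [0-4 ALLOC][5-34 FREE]
Op 4: free(b) -> (freed b); heap: [0-34 FREE]
Op 5: c = malloc(9) -> c = 0; heap: [0-8 ALLOC][9-34 FREE]
Op 6: d = malloc(3) -> d = 9; heap: [0-8 ALLOC][9-11 ALLOC][12-34 FREE]
Op 7: d = realloc(d, 15) -> d = 9; heap: [0-8 ALLOC][9-23 ALLOC][24-34 FREE]
free(d): d = 9 -> block [9-23 ALLOC]; mark free, coalesce with adjacent free neighbors -> [0-8 ALLOC][9-34 FREE]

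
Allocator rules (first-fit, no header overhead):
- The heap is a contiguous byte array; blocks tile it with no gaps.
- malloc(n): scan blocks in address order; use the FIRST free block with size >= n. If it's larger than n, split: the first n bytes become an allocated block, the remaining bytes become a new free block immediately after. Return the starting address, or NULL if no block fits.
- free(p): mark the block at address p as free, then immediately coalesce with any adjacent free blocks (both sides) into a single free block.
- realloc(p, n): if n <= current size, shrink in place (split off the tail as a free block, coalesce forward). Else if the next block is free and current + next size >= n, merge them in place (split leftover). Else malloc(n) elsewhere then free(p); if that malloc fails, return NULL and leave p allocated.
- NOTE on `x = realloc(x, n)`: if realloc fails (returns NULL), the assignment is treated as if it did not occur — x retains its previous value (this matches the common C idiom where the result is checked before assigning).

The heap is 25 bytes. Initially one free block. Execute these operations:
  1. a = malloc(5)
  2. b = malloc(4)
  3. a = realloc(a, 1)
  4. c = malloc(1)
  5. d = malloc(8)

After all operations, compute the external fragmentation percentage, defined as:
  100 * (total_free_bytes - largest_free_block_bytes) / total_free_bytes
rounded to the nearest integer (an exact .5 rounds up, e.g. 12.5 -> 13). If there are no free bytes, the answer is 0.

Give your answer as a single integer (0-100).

Op 1: a = malloc(5) -> a = 0; heap: [0-4 ALLOC][5-24 FREE]
Op 2: b = malloc(4) -> b = 5; heap: [0-4 ALLOC][5-8 ALLOC][9-24 FREE]
Op 3: a = realloc(a, 1) -> a = 0; heap: [0-0 ALLOC][1-4 FREE][5-8 ALLOC][9-24 FREE]
Op 4: c = malloc(1) -> c = 1; heap: [0-0 ALLOC][1-1 ALLOC][2-4 FREE][5-8 ALLOC][9-24 FREE]
Op 5: d = malloc(8) -> d = 9; heap: [0-0 ALLOC][1-1 ALLOC][2-4 FREE][5-8 ALLOC][9-16 ALLOC][17-24 FREE]
Free blocks: [3 8] total_free=11 largest=8 -> 100*(11-8)/11 = 300/11 ≈ 27.273 -> rounds to 27

Answer: 27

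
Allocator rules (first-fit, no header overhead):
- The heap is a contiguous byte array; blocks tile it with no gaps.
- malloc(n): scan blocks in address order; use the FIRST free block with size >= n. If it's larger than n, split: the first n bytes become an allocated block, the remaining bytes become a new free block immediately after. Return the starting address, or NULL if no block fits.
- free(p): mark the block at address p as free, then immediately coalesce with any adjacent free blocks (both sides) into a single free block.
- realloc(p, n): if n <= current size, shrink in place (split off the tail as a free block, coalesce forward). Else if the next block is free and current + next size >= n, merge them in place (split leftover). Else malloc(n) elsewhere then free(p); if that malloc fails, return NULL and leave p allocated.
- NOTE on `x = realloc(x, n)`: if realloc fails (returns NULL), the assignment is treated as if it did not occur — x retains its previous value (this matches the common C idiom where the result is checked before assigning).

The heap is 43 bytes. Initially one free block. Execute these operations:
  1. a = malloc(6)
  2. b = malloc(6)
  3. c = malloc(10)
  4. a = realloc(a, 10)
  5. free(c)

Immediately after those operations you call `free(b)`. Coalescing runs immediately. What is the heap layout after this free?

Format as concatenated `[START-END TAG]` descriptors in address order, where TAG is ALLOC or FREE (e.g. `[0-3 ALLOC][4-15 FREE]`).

Answer: [0-21 FREE][22-31 ALLOC][32-42 FREE]

Derivation:
Op 1: a = malloc(6) -> a = 0; heap: [0-5 ALLOC][6-42 FREE]
Op 2: b = malloc(6) -> b = 6; heap: [0-5 ALLOC][6-11 ALLOC][12-42 FREE]
Op 3: c = malloc(10) -> c = 12; heap: [0-5 ALLOC][6-11 ALLOC][12-21 ALLOC][22-42 FREE]
Op 4: a = realloc(a, 10) -> a = 22; heap: [0-5 FREE][6-11 ALLOC][12-21 ALLOC][22-31 ALLOC][32-42 FREE]
Op 5: free(c) -> (freed c); heap: [0-5 FREE][6-11 ALLOC][12-21 FREE][22-31 ALLOC][32-42 FREE]
free(b): b = 6 -> block [6-11 ALLOC]; mark free, coalesce with adjacent free neighbors -> [0-21 FREE][22-31 ALLOC][32-42 FREE]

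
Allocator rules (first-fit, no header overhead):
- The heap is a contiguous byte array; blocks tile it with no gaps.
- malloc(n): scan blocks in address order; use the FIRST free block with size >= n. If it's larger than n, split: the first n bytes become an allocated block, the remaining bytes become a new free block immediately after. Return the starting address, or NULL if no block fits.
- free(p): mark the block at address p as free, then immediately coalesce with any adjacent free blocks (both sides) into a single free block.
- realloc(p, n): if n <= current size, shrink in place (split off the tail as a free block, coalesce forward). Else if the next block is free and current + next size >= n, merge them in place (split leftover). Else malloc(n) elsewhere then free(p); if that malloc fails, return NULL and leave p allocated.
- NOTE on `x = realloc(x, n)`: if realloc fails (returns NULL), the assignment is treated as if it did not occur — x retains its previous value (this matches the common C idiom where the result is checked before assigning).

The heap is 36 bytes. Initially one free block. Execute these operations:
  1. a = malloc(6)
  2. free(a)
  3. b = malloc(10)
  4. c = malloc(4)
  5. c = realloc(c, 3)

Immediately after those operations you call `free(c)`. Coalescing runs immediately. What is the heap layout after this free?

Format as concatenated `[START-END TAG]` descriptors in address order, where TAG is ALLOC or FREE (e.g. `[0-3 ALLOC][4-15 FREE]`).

Op 1: a = malloc(6) -> a = 0; heap: [0-5 ALLOC][6-35 FREE]
Op 2: free(a) -> (freed a); heap: [0-35 FREE]
Op 3: b = malloc(10) -> b = 0; heap: [0-9 ALLOC][10-35 FREE]
Op 4: c = malloc(4) -> c = 10; heap: [0-9 ALLOC][10-13 ALLOC][14-35 FREE]
Op 5: c = realloc(c, 3) -> c = 10; heap: [0-9 ALLOC][10-12 ALLOC][13-35 FREE]
free(c): c = 10 -> block [10-12 ALLOC]; mark free, coalesce with adjacent free neighbors -> [0-9 ALLOC][10-35 FREE]

Answer: [0-9 ALLOC][10-35 FREE]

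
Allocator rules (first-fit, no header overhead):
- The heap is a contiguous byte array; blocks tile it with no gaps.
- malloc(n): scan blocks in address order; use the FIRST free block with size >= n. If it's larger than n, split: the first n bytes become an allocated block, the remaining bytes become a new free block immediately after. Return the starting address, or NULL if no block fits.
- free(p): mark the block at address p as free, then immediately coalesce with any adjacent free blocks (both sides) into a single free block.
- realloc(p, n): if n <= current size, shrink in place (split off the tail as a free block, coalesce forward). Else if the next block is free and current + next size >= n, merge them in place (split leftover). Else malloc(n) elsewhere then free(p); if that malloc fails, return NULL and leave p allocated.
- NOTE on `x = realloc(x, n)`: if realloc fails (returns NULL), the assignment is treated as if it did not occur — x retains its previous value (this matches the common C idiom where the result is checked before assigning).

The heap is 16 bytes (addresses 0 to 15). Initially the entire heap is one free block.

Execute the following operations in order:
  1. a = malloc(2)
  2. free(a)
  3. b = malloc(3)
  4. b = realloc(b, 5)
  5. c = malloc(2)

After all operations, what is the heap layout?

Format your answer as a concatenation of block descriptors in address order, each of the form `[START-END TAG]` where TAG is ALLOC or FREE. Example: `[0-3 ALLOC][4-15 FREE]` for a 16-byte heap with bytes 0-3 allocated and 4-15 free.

Answer: [0-4 ALLOC][5-6 ALLOC][7-15 FREE]

Derivation:
Op 1: a = malloc(2) -> a = 0; heap: [0-1 ALLOC][2-15 FREE]
Op 2: free(a) -> (freed a); heap: [0-15 FREE]
Op 3: b = malloc(3) -> b = 0; heap: [0-2 ALLOC][3-15 FREE]
Op 4: b = realloc(b, 5) -> b = 0; heap: [0-4 ALLOC][5-15 FREE]
Op 5: c = malloc(2) -> c = 5; heap: [0-4 ALLOC][5-6 ALLOC][7-15 FREE]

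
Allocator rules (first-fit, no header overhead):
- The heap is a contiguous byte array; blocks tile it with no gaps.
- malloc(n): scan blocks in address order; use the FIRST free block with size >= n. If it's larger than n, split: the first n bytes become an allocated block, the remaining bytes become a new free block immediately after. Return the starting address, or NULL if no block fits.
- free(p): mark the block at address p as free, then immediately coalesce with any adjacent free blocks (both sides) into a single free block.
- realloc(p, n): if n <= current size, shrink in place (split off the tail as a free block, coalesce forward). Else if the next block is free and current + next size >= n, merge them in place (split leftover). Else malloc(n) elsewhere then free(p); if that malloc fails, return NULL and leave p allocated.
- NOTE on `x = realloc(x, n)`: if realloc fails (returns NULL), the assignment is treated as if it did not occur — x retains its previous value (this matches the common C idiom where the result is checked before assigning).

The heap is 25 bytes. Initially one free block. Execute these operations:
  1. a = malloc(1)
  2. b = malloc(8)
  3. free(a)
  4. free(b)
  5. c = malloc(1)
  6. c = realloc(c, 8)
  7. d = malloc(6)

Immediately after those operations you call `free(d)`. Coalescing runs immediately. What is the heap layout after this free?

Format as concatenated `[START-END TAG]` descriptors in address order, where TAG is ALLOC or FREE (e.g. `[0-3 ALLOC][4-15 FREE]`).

Answer: [0-7 ALLOC][8-24 FREE]

Derivation:
Op 1: a = malloc(1) -> a = 0; heap: [0-0 ALLOC][1-24 FREE]
Op 2: b = malloc(8) -> b = 1; heap: [0-0 ALLOC][1-8 ALLOC][9-24 FREE]
Op 3: free(a) -> (freed a); heap: [0-0 FREE][1-8 ALLOC][9-24 FREE]
Op 4: free(b) -> (freed b); heap: [0-24 FREE]
Op 5: c = malloc(1) -> c = 0; heap: [0-0 ALLOC][1-24 FREE]
Op 6: c = realloc(c, 8) -> c = 0; heap: [0-7 ALLOC][8-24 FREE]
Op 7: d = malloc(6) -> d = 8; heap: [0-7 ALLOC][8-13 ALLOC][14-24 FREE]
free(d): d = 8 -> block [8-13 ALLOC]; mark free, coalesce with adjacent free neighbors -> [0-7 ALLOC][8-24 FREE]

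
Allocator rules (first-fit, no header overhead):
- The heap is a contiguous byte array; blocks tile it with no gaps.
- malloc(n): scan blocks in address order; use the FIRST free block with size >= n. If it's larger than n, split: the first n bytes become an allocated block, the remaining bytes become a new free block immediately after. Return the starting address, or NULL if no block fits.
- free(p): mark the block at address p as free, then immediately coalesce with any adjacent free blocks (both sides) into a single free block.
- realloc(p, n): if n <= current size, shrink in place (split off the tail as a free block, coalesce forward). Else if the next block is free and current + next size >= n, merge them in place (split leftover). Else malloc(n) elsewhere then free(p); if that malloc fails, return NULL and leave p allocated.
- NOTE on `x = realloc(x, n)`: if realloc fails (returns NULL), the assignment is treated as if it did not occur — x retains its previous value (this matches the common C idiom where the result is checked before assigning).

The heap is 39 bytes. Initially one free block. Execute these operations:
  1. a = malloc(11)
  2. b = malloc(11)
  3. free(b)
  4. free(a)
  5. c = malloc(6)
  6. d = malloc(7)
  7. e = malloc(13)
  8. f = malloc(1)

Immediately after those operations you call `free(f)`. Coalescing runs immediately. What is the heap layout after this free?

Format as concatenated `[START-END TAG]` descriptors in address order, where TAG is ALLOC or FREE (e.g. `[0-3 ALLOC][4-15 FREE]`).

Answer: [0-5 ALLOC][6-12 ALLOC][13-25 ALLOC][26-38 FREE]

Derivation:
Op 1: a = malloc(11) -> a = 0; heap: [0-10 ALLOC][11-38 FREE]
Op 2: b = malloc(11) -> b = 11; heap: [0-10 ALLOC][11-21 ALLOC][22-38 FREE]
Op 3: free(b) -> (freed b); heap: [0-10 ALLOC][11-38 FREE]
Op 4: free(a) -> (freed a); heap: [0-38 FREE]
Op 5: c = malloc(6) -> c = 0; heap: [0-5 ALLOC][6-38 FREE]
Op 6: d = malloc(7) -> d = 6; heap: [0-5 ALLOC][6-12 ALLOC][13-38 FREE]
Op 7: e = malloc(13) -> e = 13; heap: [0-5 ALLOC][6-12 ALLOC][13-25 ALLOC][26-38 FREE]
Op 8: f = malloc(1) -> f = 26; heap: [0-5 ALLOC][6-12 ALLOC][13-25 ALLOC][26-26 ALLOC][27-38 FREE]
free(f): f = 26 -> block [26-26 ALLOC]; mark free, coalesce with adjacent free neighbors -> [0-5 ALLOC][6-12 ALLOC][13-25 ALLOC][26-38 FREE]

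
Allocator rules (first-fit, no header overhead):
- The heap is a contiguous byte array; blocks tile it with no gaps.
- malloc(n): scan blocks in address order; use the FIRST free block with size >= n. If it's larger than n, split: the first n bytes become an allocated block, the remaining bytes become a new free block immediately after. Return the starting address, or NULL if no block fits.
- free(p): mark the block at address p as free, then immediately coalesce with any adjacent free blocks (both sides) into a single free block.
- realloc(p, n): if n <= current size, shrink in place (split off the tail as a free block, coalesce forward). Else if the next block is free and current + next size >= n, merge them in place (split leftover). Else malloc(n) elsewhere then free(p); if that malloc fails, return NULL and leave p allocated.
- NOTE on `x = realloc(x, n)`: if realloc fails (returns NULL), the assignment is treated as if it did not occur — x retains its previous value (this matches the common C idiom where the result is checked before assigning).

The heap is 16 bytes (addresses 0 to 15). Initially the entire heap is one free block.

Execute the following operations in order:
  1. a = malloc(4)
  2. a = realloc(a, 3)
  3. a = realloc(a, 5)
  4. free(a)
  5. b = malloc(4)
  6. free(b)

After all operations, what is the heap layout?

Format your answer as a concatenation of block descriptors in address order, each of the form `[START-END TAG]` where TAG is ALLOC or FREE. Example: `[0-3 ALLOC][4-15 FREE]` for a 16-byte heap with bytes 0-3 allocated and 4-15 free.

Answer: [0-15 FREE]

Derivation:
Op 1: a = malloc(4) -> a = 0; heap: [0-3 ALLOC][4-15 FREE]
Op 2: a = realloc(a, 3) -> a = 0; heap: [0-2 ALLOC][3-15 FREE]
Op 3: a = realloc(a, 5) -> a = 0; heap: [0-4 ALLOC][5-15 FREE]
Op 4: free(a) -> (freed a); heap: [0-15 FREE]
Op 5: b = malloc(4) -> b = 0; heap: [0-3 ALLOC][4-15 FREE]
Op 6: free(b) -> (freed b); heap: [0-15 FREE]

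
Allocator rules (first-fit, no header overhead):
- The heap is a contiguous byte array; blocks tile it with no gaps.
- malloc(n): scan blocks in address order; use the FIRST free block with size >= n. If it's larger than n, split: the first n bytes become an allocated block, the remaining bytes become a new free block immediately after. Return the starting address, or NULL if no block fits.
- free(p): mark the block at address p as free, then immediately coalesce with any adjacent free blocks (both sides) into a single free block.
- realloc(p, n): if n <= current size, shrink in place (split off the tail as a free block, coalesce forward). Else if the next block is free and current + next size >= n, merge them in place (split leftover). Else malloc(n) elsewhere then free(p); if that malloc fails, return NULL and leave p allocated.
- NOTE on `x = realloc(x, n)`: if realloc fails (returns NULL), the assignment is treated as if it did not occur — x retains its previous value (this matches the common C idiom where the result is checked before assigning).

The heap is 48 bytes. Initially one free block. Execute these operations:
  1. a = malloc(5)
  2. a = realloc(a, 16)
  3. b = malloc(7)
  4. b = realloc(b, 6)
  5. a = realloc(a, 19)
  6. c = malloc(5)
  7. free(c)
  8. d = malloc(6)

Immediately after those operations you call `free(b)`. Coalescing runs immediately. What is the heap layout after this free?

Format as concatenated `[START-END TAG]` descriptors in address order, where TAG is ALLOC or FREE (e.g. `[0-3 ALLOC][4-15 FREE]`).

Op 1: a = malloc(5) -> a = 0; heap: [0-4 ALLOC][5-47 FREE]
Op 2: a = realloc(a, 16) -> a = 0; heap: [0-15 ALLOC][16-47 FREE]
Op 3: b = malloc(7) -> b = 16; heap: [0-15 ALLOC][16-22 ALLOC][23-47 FREE]
Op 4: b = realloc(b, 6) -> b = 16; heap: [0-15 ALLOC][16-21 ALLOC][22-47 FREE]
Op 5: a = realloc(a, 19) -> a = 22; heap: [0-15 FREE][16-21 ALLOC][22-40 ALLOC][41-47 FREE]
Op 6: c = malloc(5) -> c = 0; heap: [0-4 ALLOC][5-15 FREE][16-21 ALLOC][22-40 ALLOC][41-47 FREE]
Op 7: free(c) -> (freed c); heap: [0-15 FREE][16-21 ALLOC][22-40 ALLOC][41-47 FREE]
Op 8: d = malloc(6) -> d = 0; heap: [0-5 ALLOC][6-15 FREE][16-21 ALLOC][22-40 ALLOC][41-47 FREE]
free(b): b = 16 -> block [16-21 ALLOC]; mark free, coalesce with adjacent free neighbors -> [0-5 ALLOC][6-21 FREE][22-40 ALLOC][41-47 FREE]

Answer: [0-5 ALLOC][6-21 FREE][22-40 ALLOC][41-47 FREE]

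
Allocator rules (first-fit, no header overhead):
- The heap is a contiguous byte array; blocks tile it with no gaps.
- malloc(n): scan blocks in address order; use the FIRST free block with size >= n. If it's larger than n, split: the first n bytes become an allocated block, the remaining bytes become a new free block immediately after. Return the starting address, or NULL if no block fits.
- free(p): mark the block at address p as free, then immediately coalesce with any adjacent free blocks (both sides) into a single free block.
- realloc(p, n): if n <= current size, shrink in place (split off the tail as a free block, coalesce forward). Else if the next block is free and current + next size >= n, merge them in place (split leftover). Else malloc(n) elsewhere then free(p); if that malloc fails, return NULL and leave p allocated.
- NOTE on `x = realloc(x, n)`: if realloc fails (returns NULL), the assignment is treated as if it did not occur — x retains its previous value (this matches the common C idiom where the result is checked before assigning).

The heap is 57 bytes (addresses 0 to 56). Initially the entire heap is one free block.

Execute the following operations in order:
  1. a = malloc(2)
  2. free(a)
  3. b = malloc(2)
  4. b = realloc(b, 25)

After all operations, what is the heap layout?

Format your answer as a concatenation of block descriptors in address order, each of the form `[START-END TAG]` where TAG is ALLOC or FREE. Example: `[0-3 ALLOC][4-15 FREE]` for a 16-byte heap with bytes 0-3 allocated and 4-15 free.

Answer: [0-24 ALLOC][25-56 FREE]

Derivation:
Op 1: a = malloc(2) -> a = 0; heap: [0-1 ALLOC][2-56 FREE]
Op 2: free(a) -> (freed a); heap: [0-56 FREE]
Op 3: b = malloc(2) -> b = 0; heap: [0-1 ALLOC][2-56 FREE]
Op 4: b = realloc(b, 25) -> b = 0; heap: [0-24 ALLOC][25-56 FREE]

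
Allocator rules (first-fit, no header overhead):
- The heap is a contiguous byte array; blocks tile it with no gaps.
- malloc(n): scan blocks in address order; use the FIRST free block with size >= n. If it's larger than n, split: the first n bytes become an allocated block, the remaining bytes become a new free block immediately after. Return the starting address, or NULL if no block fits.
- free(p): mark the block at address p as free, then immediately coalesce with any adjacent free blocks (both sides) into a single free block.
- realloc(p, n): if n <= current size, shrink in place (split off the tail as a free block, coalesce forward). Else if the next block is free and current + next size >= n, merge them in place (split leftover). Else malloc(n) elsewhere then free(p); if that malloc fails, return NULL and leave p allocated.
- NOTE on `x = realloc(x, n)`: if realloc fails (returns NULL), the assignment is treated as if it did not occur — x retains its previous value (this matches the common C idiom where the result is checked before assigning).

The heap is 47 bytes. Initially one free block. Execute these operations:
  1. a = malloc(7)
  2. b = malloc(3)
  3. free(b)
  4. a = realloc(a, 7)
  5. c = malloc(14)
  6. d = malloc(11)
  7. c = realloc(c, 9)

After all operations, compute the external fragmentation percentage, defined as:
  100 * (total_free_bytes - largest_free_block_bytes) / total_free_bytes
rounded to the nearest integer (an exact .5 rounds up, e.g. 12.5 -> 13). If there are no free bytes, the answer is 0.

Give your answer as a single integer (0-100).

Answer: 25

Derivation:
Op 1: a = malloc(7) -> a = 0; heap: [0-6 ALLOC][7-46 FREE]
Op 2: b = malloc(3) -> b = 7; heap: [0-6 ALLOC][7-9 ALLOC][10-46 FREE]
Op 3: free(b) -> (freed b); heap: [0-6 ALLOC][7-46 FREE]
Op 4: a = realloc(a, 7) -> a = 0; heap: [0-6 ALLOC][7-46 FREE]
Op 5: c = malloc(14) -> c = 7; heap: [0-6 ALLOC][7-20 ALLOC][21-46 FREE]
Op 6: d = malloc(11) -> d = 21; heap: [0-6 ALLOC][7-20 ALLOC][21-31 ALLOC][32-46 FREE]
Op 7: c = realloc(c, 9) -> c = 7; heap: [0-6 ALLOC][7-15 ALLOC][16-20 FREE][21-31 ALLOC][32-46 FREE]
Free blocks: [5 15] total_free=20 largest=15 -> 100*(20-15)/20 = 500/20 = 25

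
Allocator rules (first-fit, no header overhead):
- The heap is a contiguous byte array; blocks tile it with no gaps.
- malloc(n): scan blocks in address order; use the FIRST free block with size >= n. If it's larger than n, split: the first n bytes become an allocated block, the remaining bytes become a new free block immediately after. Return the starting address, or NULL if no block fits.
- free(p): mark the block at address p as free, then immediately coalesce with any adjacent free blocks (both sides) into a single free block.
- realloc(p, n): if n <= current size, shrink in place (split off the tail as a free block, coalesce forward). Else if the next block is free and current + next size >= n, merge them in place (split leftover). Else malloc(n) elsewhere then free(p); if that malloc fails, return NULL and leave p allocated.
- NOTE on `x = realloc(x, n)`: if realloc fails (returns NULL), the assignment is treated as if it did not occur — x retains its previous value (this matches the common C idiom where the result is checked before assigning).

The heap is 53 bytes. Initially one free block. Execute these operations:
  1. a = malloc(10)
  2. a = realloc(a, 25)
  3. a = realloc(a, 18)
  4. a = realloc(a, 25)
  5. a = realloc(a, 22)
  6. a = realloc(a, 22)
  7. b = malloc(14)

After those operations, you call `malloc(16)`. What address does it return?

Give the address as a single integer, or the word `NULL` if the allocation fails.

Answer: 36

Derivation:
Op 1: a = malloc(10) -> a = 0; heap: [0-9 ALLOC][10-52 FREE]
Op 2: a = realloc(a, 25) -> a = 0; heap: [0-24 ALLOC][25-52 FREE]
Op 3: a = realloc(a, 18) -> a = 0; heap: [0-17 ALLOC][18-52 FREE]
Op 4: a = realloc(a, 25) -> a = 0; heap: [0-24 ALLOC][25-52 FREE]
Op 5: a = realloc(a, 22) -> a = 0; heap: [0-21 ALLOC][22-52 FREE]
Op 6: a = realloc(a, 22) -> a = 0; heap: [0-21 ALLOC][22-52 FREE]
Op 7: b = malloc(14) -> b = 22; heap: [0-21 ALLOC][22-35 ALLOC][36-52 FREE]
malloc(16): first-fit scan over [0-21 ALLOC][22-35 ALLOC][36-52 FREE] -> 36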